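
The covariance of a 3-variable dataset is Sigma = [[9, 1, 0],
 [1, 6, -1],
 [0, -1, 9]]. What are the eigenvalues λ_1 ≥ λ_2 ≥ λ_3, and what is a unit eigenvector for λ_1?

Step 1 — characteristic polynomial p(λ) = det(λI - Sigma) = λ³ - tr·λ² + c_1·λ - det, where tr = trace, c_1 = sum of the principal 2×2 minors, det = det(Sigma):
  tr = 9 + 6 + 9 = 24,
  c_1 = (9·6 - (1)²) + (9·9 - (0)²) + (6·9 - (-1)²) = 53 + 81 + 53 = 187,
  det = 9·(6·9 - (-1)²) - (1)·((1)·9 - (-1)·(0)) + (0)·((1)·(-1) - 6·(0)) = 9·(53) - (1)·(9) + (0)·(-1) = 468.
  So p(λ) = λ³ - 24λ² + 187λ - 468.
Step 2 — look for an integer root (rational root theorem: any rational root is an integer divisor of 468). Testing λ = 9:
  p(9) = 729 - 1944 + 1683 - 468 = 0  ✓
  Dividing out (λ - 9): p(λ) = (λ - 9)(λ² - 15λ + 52).
Step 3 — remaining eigenvalues from the quadratic λ² - 15λ + 52 = 0:
  Δ = 15² - 4·52 = 225 - 208 = 17,  λ = (15 ± √17)/2 = (15 ± 4.1231)/2 ≈ 9.5616 or 5.4384.
  Sorted: λ_1 = 9.5616,  λ_2 = 9,  λ_3 = 5.4384  (check: sum = 24 = tr ✓).

Step 4 — unit eigenvector for λ_1 ≈ 9.5616: v spans the null space of (Sigma - λ_1 I), whose rows are
  r_1 = (-0.5616, 1, 0),  r_2 = (1, -3.5616, -1),  r_3 = (0, -1, -0.5616).
  v is orthogonal to every row, so take v ∝ r_1 × r_2 = ((1)·(-1) - (0)·(-3.5616), (0)·(1) - (-0.5616)·(-1), (-0.5616)·(-3.5616) - (1)·(1)) ≈ (-1, -0.5616, 1).
  Rescale (multiply by -1 so the first nonzero entry is positive): u = (1, 0.5616, -1).
  ||u|| = √((1)² + (0.5616)² + (-1)²) = √(2.3153) ≈ 1.5216,  v_1 = u/||u|| ≈ (0.6572, 0.369, -0.6572) (||v_1|| = 1).

λ_1 = 9.5616,  λ_2 = 9,  λ_3 = 5.4384;  v_1 ≈ (0.6572, 0.369, -0.6572)


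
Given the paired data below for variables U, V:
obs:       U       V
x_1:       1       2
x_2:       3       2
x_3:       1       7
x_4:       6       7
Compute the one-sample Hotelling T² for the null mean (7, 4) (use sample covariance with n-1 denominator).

Step 1 — sample mean vector:
  mean(U) = (1 + 3 + 1 + 6) / 4 = 11/4 = 2.75
  mean(V) = (2 + 2 + 7 + 7) / 4 = 18/4 = 4.5
  x̄ = (2.75, 4.5),  deviation x̄ - mu_0 = (2.75, 4.5) - (7, 4) = (-4.25, 0.5).

Step 2 — sample covariance matrix, S[i,j] = (1/(n-1)) · Σ_k (x_{k,i} - mean_i) · (x_{k,j} - mean_j), divisor n-1 = 3:
  S[U,U] = ((-1.75)·(-1.75) + (0.25)·(0.25) + (-1.75)·(-1.75) + (3.25)·(3.25)) / 3 = 16.75/3 = 5.5833
  S[U,V] = ((-1.75)·(-2.5) + (0.25)·(-2.5) + (-1.75)·(2.5) + (3.25)·(2.5)) / 3 = 7.5/3 = 2.5
  S[V,V] = ((-2.5)·(-2.5) + (-2.5)·(-2.5) + (2.5)·(2.5) + (2.5)·(2.5)) / 3 = 25/3 = 8.3333
  S = [[5.5833, 2.5],
 [2.5, 8.3333]].

Step 3 — invert S. det(S) = 5.5833·8.3333 - (2.5)² = 40.2778.
  S^{-1} = (1/det) · [[d, -b], [-b, a]] = [[0.2069, -0.0621],
 [-0.0621, 0.1386]].

Step 4 — quadratic form (x̄ - mu_0)^T · S^{-1} · (x̄ - mu_0):
  S^{-1} · (x̄ - mu_0) = (-0.9103, 0.3331),
  (x̄ - mu_0)^T · [...] = (-4.25)·(-0.9103) + (0.5)·(0.3331) = 4.0355.

Step 5 — scale by n: T² = 4 · 4.0355 = 16.1421.

T² ≈ 16.1421


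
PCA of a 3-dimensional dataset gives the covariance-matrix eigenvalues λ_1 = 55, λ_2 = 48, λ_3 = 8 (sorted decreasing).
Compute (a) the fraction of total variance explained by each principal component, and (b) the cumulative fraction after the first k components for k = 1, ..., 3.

Step 1 — total variance = trace(Sigma) = Σ λ_i = 55 + 48 + 8 = 111.

Step 2 — fraction explained by component i = λ_i / Σ λ:
  PC1: 55/111 = 0.4955
  PC2: 48/111 = 0.4324
  PC3: 8/111 = 0.0721

Step 3 — cumulative fraction after k components = (λ_1 + ... + λ_k) / Σ λ:
  k = 1: 55/111 = 0.4955
  k = 2: (55 + 48)/111 = 103/111 = 0.9279
  k = 3: (55 + 48 + 8)/111 = 111/111 = 1

Summary (fraction, with percent):

explained: PC1 0.4955 (49.55%), PC2 0.4324 (43.24%), PC3 0.0721 (7.21%);  cumulative: 0.4955, 0.9279, 1


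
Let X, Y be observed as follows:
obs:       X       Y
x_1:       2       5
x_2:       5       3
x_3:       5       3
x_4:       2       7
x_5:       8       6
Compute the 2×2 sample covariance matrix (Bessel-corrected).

Step 1 — column means:
  mean(X) = (2 + 5 + 5 + 2 + 8) / 5 = 22/5 = 4.4
  mean(Y) = (5 + 3 + 3 + 7 + 6) / 5 = 24/5 = 4.8

Step 2 — sample covariance S[i,j] = (1/(n-1)) · Σ_k (x_{k,i} - mean_i) · (x_{k,j} - mean_j), with n-1 = 4.
  S[X,X] = ((-2.4)·(-2.4) + (0.6)·(0.6) + (0.6)·(0.6) + (-2.4)·(-2.4) + (3.6)·(3.6)) / 4 = 25.2/4 = 6.3
  S[X,Y] = ((-2.4)·(0.2) + (0.6)·(-1.8) + (0.6)·(-1.8) + (-2.4)·(2.2) + (3.6)·(1.2)) / 4 = -3.6/4 = -0.9
  S[Y,Y] = ((0.2)·(0.2) + (-1.8)·(-1.8) + (-1.8)·(-1.8) + (2.2)·(2.2) + (1.2)·(1.2)) / 4 = 12.8/4 = 3.2

S is symmetric (S[j,i] = S[i,j]). Assembling:

S = [[6.3, -0.9],
 [-0.9, 3.2]]


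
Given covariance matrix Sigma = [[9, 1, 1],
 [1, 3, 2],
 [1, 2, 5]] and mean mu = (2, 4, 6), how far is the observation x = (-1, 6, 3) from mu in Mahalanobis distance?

Step 1 — centre the observation: (x - mu) = (-3, 2, -3).

Step 2 — invert Sigma (cofactor / det for 3×3, or solve directly):
  Sigma^{-1} = [[0.1158, -0.0316, -0.0105],
 [-0.0316, 0.4632, -0.1789],
 [-0.0105, -0.1789, 0.2737]].

Step 3 — form the quadratic (x - mu)^T · Sigma^{-1} · (x - mu):
  Sigma^{-1} · (x - mu) = (-0.3789, 1.5579, -1.1474).
  (x - mu)^T · [Sigma^{-1} · (x - mu)] = (-3)·(-0.3789) + (2)·(1.5579) + (-3)·(-1.1474) = 7.6947.

Step 4 — take square root: d = √(7.6947) ≈ 2.7739.

d(x, mu) = √(7.6947) ≈ 2.7739


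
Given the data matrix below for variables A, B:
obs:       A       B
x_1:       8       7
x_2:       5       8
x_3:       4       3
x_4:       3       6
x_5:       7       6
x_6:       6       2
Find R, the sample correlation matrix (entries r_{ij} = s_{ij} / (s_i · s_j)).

Step 1 — column means:
  mean(A) = (8 + 5 + 4 + 3 + 7 + 6) / 6 = 33/6 = 5.5
  mean(B) = (7 + 8 + 3 + 6 + 6 + 2) / 6 = 32/6 = 5.3333

Step 2 — sample variances and covariances s[i,j] = (1/(n-1)) · Σ_k (x_{k,i} - mean_i) · (x_{k,j} - mean_j), with n-1 = 5:
  s[A,A] = ((2.5)·(2.5) + (-0.5)·(-0.5) + (-1.5)·(-1.5) + (-2.5)·(-2.5) + (1.5)·(1.5) + (0.5)·(0.5)) / 5 = 17.5/5 = 3.5
  s[A,B] = ((2.5)·(1.6667) + (-0.5)·(2.6667) + (-1.5)·(-2.3333) + (-2.5)·(0.6667) + (1.5)·(0.6667) + (0.5)·(-3.3333)) / 5 = 4/5 = 0.8
  s[B,B] = ((1.6667)·(1.6667) + (2.6667)·(2.6667) + (-2.3333)·(-2.3333) + (0.6667)·(0.6667) + (0.6667)·(0.6667) + (-3.3333)·(-3.3333)) / 5 = 27.3333/5 = 5.4667
  Sample standard deviations s_i = √(s[i,i]):
  s(A) = √(3.5) = 1.8708
  s(B) = √(5.4667) = 2.3381

Step 3 — r_{ij} = s_{ij} / (s_i · s_j):
  r[A,A] = 1 (diagonal).
  r[A,B] = 0.8 / (1.8708 · 2.3381) = 0.8 / 4.3742 = 0.1829
  r[B,B] = 1 (diagonal).

R is symmetric with unit diagonal. Assembling:

R = [[1, 0.1829],
 [0.1829, 1]]


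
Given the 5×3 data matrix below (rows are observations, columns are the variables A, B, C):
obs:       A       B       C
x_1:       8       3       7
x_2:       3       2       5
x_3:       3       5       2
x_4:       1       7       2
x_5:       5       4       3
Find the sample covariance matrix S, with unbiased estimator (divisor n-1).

Step 1 — column means:
  mean(A) = (8 + 3 + 3 + 1 + 5) / 5 = 20/5 = 4
  mean(B) = (3 + 2 + 5 + 7 + 4) / 5 = 21/5 = 4.2
  mean(C) = (7 + 5 + 2 + 2 + 3) / 5 = 19/5 = 3.8

Step 2 — sample covariance S[i,j] = (1/(n-1)) · Σ_k (x_{k,i} - mean_i) · (x_{k,j} - mean_j), with n-1 = 4.
  S[A,A] = ((4)·(4) + (-1)·(-1) + (-1)·(-1) + (-3)·(-3) + (1)·(1)) / 4 = 28/4 = 7
  S[A,B] = ((4)·(-1.2) + (-1)·(-2.2) + (-1)·(0.8) + (-3)·(2.8) + (1)·(-0.2)) / 4 = -12/4 = -3
  S[A,C] = ((4)·(3.2) + (-1)·(1.2) + (-1)·(-1.8) + (-3)·(-1.8) + (1)·(-0.8)) / 4 = 18/4 = 4.5
  S[B,B] = ((-1.2)·(-1.2) + (-2.2)·(-2.2) + (0.8)·(0.8) + (2.8)·(2.8) + (-0.2)·(-0.2)) / 4 = 14.8/4 = 3.7
  S[B,C] = ((-1.2)·(3.2) + (-2.2)·(1.2) + (0.8)·(-1.8) + (2.8)·(-1.8) + (-0.2)·(-0.8)) / 4 = -12.8/4 = -3.2
  S[C,C] = ((3.2)·(3.2) + (1.2)·(1.2) + (-1.8)·(-1.8) + (-1.8)·(-1.8) + (-0.8)·(-0.8)) / 4 = 18.8/4 = 4.7

S is symmetric (S[j,i] = S[i,j]). Assembling:

S = [[7, -3, 4.5],
 [-3, 3.7, -3.2],
 [4.5, -3.2, 4.7]]


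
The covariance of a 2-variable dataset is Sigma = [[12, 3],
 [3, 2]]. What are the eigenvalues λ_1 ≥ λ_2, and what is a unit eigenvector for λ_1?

Step 1 — characteristic polynomial of 2×2 Sigma:
  det(Sigma - λI) = λ² - trace · λ + det = 0.
  trace = 12 + 2 = 14, det = 12·2 - (3)² = 15.
Step 2 — discriminant:
  Δ = trace² - 4·det = 196 - 60 = 136.
Step 3 — eigenvalues:
  λ = (trace ± √Δ)/2 = (14 ± 11.6619)/2,
  λ_1 = 12.831,  λ_2 = 1.169.

Step 4 — unit eigenvector for λ_1: solve (Sigma - λ_1 I)v = 0. First row:
  (12 - 12.831)·v_x + (3)·v_y = 0, i.e. (-0.831)·v_x + (3)·v_y = 0,
  so v ∝ (b, λ_1 - a) = (3, 0.831) = u.
  ||u|| = √((3)² + (0.831)²) = √(9.6905) ≈ 3.113,
  v_1 = u/||u|| ≈ (0.9637, 0.2669) (||v_1|| = 1).

λ_1 = 12.831,  λ_2 = 1.169;  v_1 ≈ (0.9637, 0.2669)


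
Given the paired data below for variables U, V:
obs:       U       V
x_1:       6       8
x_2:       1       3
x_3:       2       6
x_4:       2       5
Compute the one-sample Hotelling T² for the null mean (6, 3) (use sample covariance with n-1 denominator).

Step 1 — sample mean vector:
  mean(U) = (6 + 1 + 2 + 2) / 4 = 11/4 = 2.75
  mean(V) = (8 + 3 + 6 + 5) / 4 = 22/4 = 5.5
  x̄ = (2.75, 5.5),  deviation x̄ - mu_0 = (2.75, 5.5) - (6, 3) = (-3.25, 2.5).

Step 2 — sample covariance matrix, S[i,j] = (1/(n-1)) · Σ_k (x_{k,i} - mean_i) · (x_{k,j} - mean_j), divisor n-1 = 3:
  S[U,U] = ((3.25)·(3.25) + (-1.75)·(-1.75) + (-0.75)·(-0.75) + (-0.75)·(-0.75)) / 3 = 14.75/3 = 4.9167
  S[U,V] = ((3.25)·(2.5) + (-1.75)·(-2.5) + (-0.75)·(0.5) + (-0.75)·(-0.5)) / 3 = 12.5/3 = 4.1667
  S[V,V] = ((2.5)·(2.5) + (-2.5)·(-2.5) + (0.5)·(0.5) + (-0.5)·(-0.5)) / 3 = 13/3 = 4.3333
  S = [[4.9167, 4.1667],
 [4.1667, 4.3333]].

Step 3 — invert S. det(S) = 4.9167·4.3333 - (4.1667)² = 3.9444.
  S^{-1} = (1/det) · [[d, -b], [-b, a]] = [[1.0986, -1.0563],
 [-1.0563, 1.2465]].

Step 4 — quadratic form (x̄ - mu_0)^T · S^{-1} · (x̄ - mu_0):
  S^{-1} · (x̄ - mu_0) = (-6.2113, 6.5493),
  (x̄ - mu_0)^T · [...] = (-3.25)·(-6.2113) + (2.5)·(6.5493) = 36.5599.

Step 5 — scale by n: T² = 4 · 36.5599 = 146.2394.

T² ≈ 146.2394


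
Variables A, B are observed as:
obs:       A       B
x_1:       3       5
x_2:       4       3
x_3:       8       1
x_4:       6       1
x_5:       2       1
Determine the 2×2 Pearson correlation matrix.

Step 1 — column means:
  mean(A) = (3 + 4 + 8 + 6 + 2) / 5 = 23/5 = 4.6
  mean(B) = (5 + 3 + 1 + 1 + 1) / 5 = 11/5 = 2.2

Step 2 — sample variances and covariances s[i,j] = (1/(n-1)) · Σ_k (x_{k,i} - mean_i) · (x_{k,j} - mean_j), with n-1 = 4:
  s[A,A] = ((-1.6)·(-1.6) + (-0.6)·(-0.6) + (3.4)·(3.4) + (1.4)·(1.4) + (-2.6)·(-2.6)) / 4 = 23.2/4 = 5.8
  s[A,B] = ((-1.6)·(2.8) + (-0.6)·(0.8) + (3.4)·(-1.2) + (1.4)·(-1.2) + (-2.6)·(-1.2)) / 4 = -7.6/4 = -1.9
  s[B,B] = ((2.8)·(2.8) + (0.8)·(0.8) + (-1.2)·(-1.2) + (-1.2)·(-1.2) + (-1.2)·(-1.2)) / 4 = 12.8/4 = 3.2
  Sample standard deviations s_i = √(s[i,i]):
  s(A) = √(5.8) = 2.4083
  s(B) = √(3.2) = 1.7889

Step 3 — r_{ij} = s_{ij} / (s_i · s_j):
  r[A,A] = 1 (diagonal).
  r[A,B] = -1.9 / (2.4083 · 1.7889) = -1.9 / 4.3081 = -0.441
  r[B,B] = 1 (diagonal).

R is symmetric with unit diagonal. Assembling:

R = [[1, -0.441],
 [-0.441, 1]]


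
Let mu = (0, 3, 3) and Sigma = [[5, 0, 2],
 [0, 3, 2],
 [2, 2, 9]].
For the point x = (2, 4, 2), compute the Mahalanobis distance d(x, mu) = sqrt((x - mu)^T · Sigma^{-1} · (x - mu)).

Step 1 — centre the observation: (x - mu) = (2, 1, -1).

Step 2 — invert Sigma (cofactor / det for 3×3, or solve directly):
  Sigma^{-1} = [[0.2233, 0.0388, -0.0583],
 [0.0388, 0.3981, -0.0971],
 [-0.0583, -0.0971, 0.1456]].

Step 3 — form the quadratic (x - mu)^T · Sigma^{-1} · (x - mu):
  Sigma^{-1} · (x - mu) = (0.5437, 0.5728, -0.3592).
  (x - mu)^T · [Sigma^{-1} · (x - mu)] = (2)·(0.5437) + (1)·(0.5728) + (-1)·(-0.3592) = 2.0194.

Step 4 — take square root: d = √(2.0194) ≈ 1.4211.

d(x, mu) = √(2.0194) ≈ 1.4211


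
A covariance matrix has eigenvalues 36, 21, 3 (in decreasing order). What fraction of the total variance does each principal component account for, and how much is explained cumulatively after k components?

Step 1 — total variance = trace(Sigma) = Σ λ_i = 36 + 21 + 3 = 60.

Step 2 — fraction explained by component i = λ_i / Σ λ:
  PC1: 36/60 = 0.6
  PC2: 21/60 = 0.35
  PC3: 3/60 = 0.05

Step 3 — cumulative fraction after k components = (λ_1 + ... + λ_k) / Σ λ:
  k = 1: 36/60 = 0.6
  k = 2: (36 + 21)/60 = 57/60 = 0.95
  k = 3: (36 + 21 + 3)/60 = 60/60 = 1

Summary (fraction, with percent):

explained: PC1 0.6 (60%), PC2 0.35 (35%), PC3 0.05 (5%);  cumulative: 0.6, 0.95, 1


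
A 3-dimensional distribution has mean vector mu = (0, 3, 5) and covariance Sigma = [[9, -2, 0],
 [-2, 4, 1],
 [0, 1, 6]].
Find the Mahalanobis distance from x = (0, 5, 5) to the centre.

Step 1 — centre the observation: (x - mu) = (0, 2, 0).

Step 2 — invert Sigma (cofactor / det for 3×3, or solve directly):
  Sigma^{-1} = [[0.1257, 0.0656, -0.0109],
 [0.0656, 0.2951, -0.0492],
 [-0.0109, -0.0492, 0.1749]].

Step 3 — form the quadratic (x - mu)^T · Sigma^{-1} · (x - mu):
  Sigma^{-1} · (x - mu) = (0.1311, 0.5902, -0.0984).
  (x - mu)^T · [Sigma^{-1} · (x - mu)] = (0)·(0.1311) + (2)·(0.5902) + (0)·(-0.0984) = 1.1803.

Step 4 — take square root: d = √(1.1803) ≈ 1.0864.

d(x, mu) = √(1.1803) ≈ 1.0864


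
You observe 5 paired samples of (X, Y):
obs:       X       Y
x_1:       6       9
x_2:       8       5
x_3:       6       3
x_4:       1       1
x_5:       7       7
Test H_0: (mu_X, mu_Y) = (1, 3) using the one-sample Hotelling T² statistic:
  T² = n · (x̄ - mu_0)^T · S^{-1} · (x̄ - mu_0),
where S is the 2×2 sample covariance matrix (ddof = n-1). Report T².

Step 1 — sample mean vector:
  mean(X) = (6 + 8 + 6 + 1 + 7) / 5 = 28/5 = 5.6
  mean(Y) = (9 + 5 + 3 + 1 + 7) / 5 = 25/5 = 5
  x̄ = (5.6, 5),  deviation x̄ - mu_0 = (5.6, 5) - (1, 3) = (4.6, 2).

Step 2 — sample covariance matrix, S[i,j] = (1/(n-1)) · Σ_k (x_{k,i} - mean_i) · (x_{k,j} - mean_j), divisor n-1 = 4:
  S[X,X] = ((0.4)·(0.4) + (2.4)·(2.4) + (0.4)·(0.4) + (-4.6)·(-4.6) + (1.4)·(1.4)) / 4 = 29.2/4 = 7.3
  S[X,Y] = ((0.4)·(4) + (2.4)·(0) + (0.4)·(-2) + (-4.6)·(-4) + (1.4)·(2)) / 4 = 22/4 = 5.5
  S[Y,Y] = ((4)·(4) + (0)·(0) + (-2)·(-2) + (-4)·(-4) + (2)·(2)) / 4 = 40/4 = 10
  S = [[7.3, 5.5],
 [5.5, 10]].

Step 3 — invert S. det(S) = 7.3·10 - (5.5)² = 42.75.
  S^{-1} = (1/det) · [[d, -b], [-b, a]] = [[0.2339, -0.1287],
 [-0.1287, 0.1708]].

Step 4 — quadratic form (x̄ - mu_0)^T · S^{-1} · (x̄ - mu_0):
  S^{-1} · (x̄ - mu_0) = (0.8187, -0.2503),
  (x̄ - mu_0)^T · [...] = (4.6)·(0.8187) + (2)·(-0.2503) = 3.2655.

Step 5 — scale by n: T² = 5 · 3.2655 = 16.3275.

T² ≈ 16.3275


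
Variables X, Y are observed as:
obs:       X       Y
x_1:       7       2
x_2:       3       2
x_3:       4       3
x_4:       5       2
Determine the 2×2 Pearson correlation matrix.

Step 1 — column means:
  mean(X) = (7 + 3 + 4 + 5) / 4 = 19/4 = 4.75
  mean(Y) = (2 + 2 + 3 + 2) / 4 = 9/4 = 2.25

Step 2 — sample variances and covariances s[i,j] = (1/(n-1)) · Σ_k (x_{k,i} - mean_i) · (x_{k,j} - mean_j), with n-1 = 3:
  s[X,X] = ((2.25)·(2.25) + (-1.75)·(-1.75) + (-0.75)·(-0.75) + (0.25)·(0.25)) / 3 = 8.75/3 = 2.9167
  s[X,Y] = ((2.25)·(-0.25) + (-1.75)·(-0.25) + (-0.75)·(0.75) + (0.25)·(-0.25)) / 3 = -0.75/3 = -0.25
  s[Y,Y] = ((-0.25)·(-0.25) + (-0.25)·(-0.25) + (0.75)·(0.75) + (-0.25)·(-0.25)) / 3 = 0.75/3 = 0.25
  Sample standard deviations s_i = √(s[i,i]):
  s(X) = √(2.9167) = 1.7078
  s(Y) = √(0.25) = 0.5

Step 3 — r_{ij} = s_{ij} / (s_i · s_j):
  r[X,X] = 1 (diagonal).
  r[X,Y] = -0.25 / (1.7078 · 0.5) = -0.25 / 0.8539 = -0.2928
  r[Y,Y] = 1 (diagonal).

R is symmetric with unit diagonal. Assembling:

R = [[1, -0.2928],
 [-0.2928, 1]]


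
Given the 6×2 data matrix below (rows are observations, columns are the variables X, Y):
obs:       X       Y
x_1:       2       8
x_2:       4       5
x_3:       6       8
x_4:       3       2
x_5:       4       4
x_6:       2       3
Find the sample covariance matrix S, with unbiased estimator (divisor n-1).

Step 1 — column means:
  mean(X) = (2 + 4 + 6 + 3 + 4 + 2) / 6 = 21/6 = 3.5
  mean(Y) = (8 + 5 + 8 + 2 + 4 + 3) / 6 = 30/6 = 5

Step 2 — sample covariance S[i,j] = (1/(n-1)) · Σ_k (x_{k,i} - mean_i) · (x_{k,j} - mean_j), with n-1 = 5.
  S[X,X] = ((-1.5)·(-1.5) + (0.5)·(0.5) + (2.5)·(2.5) + (-0.5)·(-0.5) + (0.5)·(0.5) + (-1.5)·(-1.5)) / 5 = 11.5/5 = 2.3
  S[X,Y] = ((-1.5)·(3) + (0.5)·(0) + (2.5)·(3) + (-0.5)·(-3) + (0.5)·(-1) + (-1.5)·(-2)) / 5 = 7/5 = 1.4
  S[Y,Y] = ((3)·(3) + (0)·(0) + (3)·(3) + (-3)·(-3) + (-1)·(-1) + (-2)·(-2)) / 5 = 32/5 = 6.4

S is symmetric (S[j,i] = S[i,j]). Assembling:

S = [[2.3, 1.4],
 [1.4, 6.4]]


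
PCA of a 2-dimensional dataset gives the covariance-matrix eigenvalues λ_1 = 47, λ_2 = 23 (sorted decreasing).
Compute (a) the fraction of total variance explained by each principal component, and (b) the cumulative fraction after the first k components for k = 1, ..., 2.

Step 1 — total variance = trace(Sigma) = Σ λ_i = 47 + 23 = 70.

Step 2 — fraction explained by component i = λ_i / Σ λ:
  PC1: 47/70 = 0.6714
  PC2: 23/70 = 0.3286

Step 3 — cumulative fraction after k components = (λ_1 + ... + λ_k) / Σ λ:
  k = 1: 47/70 = 0.6714
  k = 2: (47 + 23)/70 = 70/70 = 1

Summary (fraction, with percent):

explained: PC1 0.6714 (67.14%), PC2 0.3286 (32.86%);  cumulative: 0.6714, 1


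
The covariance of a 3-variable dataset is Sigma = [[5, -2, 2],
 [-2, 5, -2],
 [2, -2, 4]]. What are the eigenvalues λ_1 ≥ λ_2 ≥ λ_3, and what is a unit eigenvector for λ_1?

Step 1 — characteristic polynomial p(λ) = det(λI - Sigma) = λ³ - tr·λ² + c_1·λ - det, where tr = trace, c_1 = sum of the principal 2×2 minors, det = det(Sigma):
  tr = 5 + 5 + 4 = 14,
  c_1 = (5·5 - (-2)²) + (5·4 - (2)²) + (5·4 - (-2)²) = 21 + 16 + 16 = 53,
  det = 5·(5·4 - (-2)²) - (-2)·((-2)·4 - (-2)·(2)) + (2)·((-2)·(-2) - 5·(2)) = 5·(16) - (-2)·(-4) + (2)·(-6) = 60.
  So p(λ) = λ³ - 14λ² + 53λ - 60.
Step 2 — look for an integer root (rational root theorem: any rational root is an integer divisor of 60). Testing λ = 3:
  p(3) = 27 - 126 + 159 - 60 = 0  ✓
  Dividing out (λ - 3): p(λ) = (λ - 3)(λ² - 11λ + 20).
Step 3 — remaining eigenvalues from the quadratic λ² - 11λ + 20 = 0:
  Δ = 11² - 4·20 = 121 - 80 = 41,  λ = (11 ± √41)/2 = (11 ± 6.4031)/2 ≈ 8.7016 or 2.2984.
  Sorted: λ_1 = 8.7016,  λ_2 = 3,  λ_3 = 2.2984  (check: sum = 14 = tr ✓).

Step 4 — unit eigenvector for λ_1 ≈ 8.7016: v spans the null space of (Sigma - λ_1 I), whose rows are
  r_1 = (-3.7016, -2, 2),  r_2 = (-2, -3.7016, -2),  r_3 = (2, -2, -4.7016).
  v is orthogonal to every row, so take v ∝ r_1 × r_2 = ((-2)·(-2) - (2)·(-3.7016), (2)·(-2) - (-3.7016)·(-2), (-3.7016)·(-3.7016) - (-2)·(-2)) ≈ (11.4031, -11.4031, 9.7016).
  Let u = (11.4031, -11.4031, 9.7016).
  ||u|| = √((11.4031)² + (-11.4031)² + (9.7016)²) = √(354.1828) ≈ 18.8197,  v_1 = u/||u|| ≈ (0.6059, -0.6059, 0.5155) (||v_1|| = 1).

λ_1 = 8.7016,  λ_2 = 3,  λ_3 = 2.2984;  v_1 ≈ (0.6059, -0.6059, 0.5155)


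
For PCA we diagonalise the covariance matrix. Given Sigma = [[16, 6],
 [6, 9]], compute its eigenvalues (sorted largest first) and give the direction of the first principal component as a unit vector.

Step 1 — characteristic polynomial of 2×2 Sigma:
  det(Sigma - λI) = λ² - trace · λ + det = 0.
  trace = 16 + 9 = 25, det = 16·9 - (6)² = 108.
Step 2 — discriminant:
  Δ = trace² - 4·det = 625 - 432 = 193.
Step 3 — eigenvalues:
  λ = (trace ± √Δ)/2 = (25 ± 13.8924)/2,
  λ_1 = 19.4462,  λ_2 = 5.5538.

Step 4 — unit eigenvector for λ_1: solve (Sigma - λ_1 I)v = 0. First row:
  (16 - 19.4462)·v_x + (6)·v_y = 0, i.e. (-3.4462)·v_x + (6)·v_y = 0,
  so v ∝ (b, λ_1 - a) = (6, 3.4462) = u.
  ||u|| = √((6)² + (3.4462)²) = √(47.8764) ≈ 6.9193,
  v_1 = u/||u|| ≈ (0.8671, 0.4981) (||v_1|| = 1).

λ_1 = 19.4462,  λ_2 = 5.5538;  v_1 ≈ (0.8671, 0.4981)


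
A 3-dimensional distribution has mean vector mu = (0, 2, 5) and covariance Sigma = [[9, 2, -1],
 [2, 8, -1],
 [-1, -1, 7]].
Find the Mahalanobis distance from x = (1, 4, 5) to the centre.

Step 1 — centre the observation: (x - mu) = (1, 2, 0).

Step 2 — invert Sigma (cofactor / det for 3×3, or solve directly):
  Sigma^{-1} = [[0.1188, -0.0281, 0.013],
 [-0.0281, 0.1339, 0.0151],
 [0.013, 0.0151, 0.1469]].

Step 3 — form the quadratic (x - mu)^T · Sigma^{-1} · (x - mu):
  Sigma^{-1} · (x - mu) = (0.0626, 0.2397, 0.0432).
  (x - mu)^T · [Sigma^{-1} · (x - mu)] = (1)·(0.0626) + (2)·(0.2397) + (0)·(0.0432) = 0.5421.

Step 4 — take square root: d = √(0.5421) ≈ 0.7363.

d(x, mu) = √(0.5421) ≈ 0.7363


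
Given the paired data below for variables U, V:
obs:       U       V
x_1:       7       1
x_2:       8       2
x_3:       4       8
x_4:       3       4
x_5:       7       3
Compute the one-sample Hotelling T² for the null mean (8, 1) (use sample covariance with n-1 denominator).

Step 1 — sample mean vector:
  mean(U) = (7 + 8 + 4 + 3 + 7) / 5 = 29/5 = 5.8
  mean(V) = (1 + 2 + 8 + 4 + 3) / 5 = 18/5 = 3.6
  x̄ = (5.8, 3.6),  deviation x̄ - mu_0 = (5.8, 3.6) - (8, 1) = (-2.2, 2.6).

Step 2 — sample covariance matrix, S[i,j] = (1/(n-1)) · Σ_k (x_{k,i} - mean_i) · (x_{k,j} - mean_j), divisor n-1 = 4:
  S[U,U] = ((1.2)·(1.2) + (2.2)·(2.2) + (-1.8)·(-1.8) + (-2.8)·(-2.8) + (1.2)·(1.2)) / 4 = 18.8/4 = 4.7
  S[U,V] = ((1.2)·(-2.6) + (2.2)·(-1.6) + (-1.8)·(4.4) + (-2.8)·(0.4) + (1.2)·(-0.6)) / 4 = -16.4/4 = -4.1
  S[V,V] = ((-2.6)·(-2.6) + (-1.6)·(-1.6) + (4.4)·(4.4) + (0.4)·(0.4) + (-0.6)·(-0.6)) / 4 = 29.2/4 = 7.3
  S = [[4.7, -4.1],
 [-4.1, 7.3]].

Step 3 — invert S. det(S) = 4.7·7.3 - (-4.1)² = 17.5.
  S^{-1} = (1/det) · [[d, -b], [-b, a]] = [[0.4171, 0.2343],
 [0.2343, 0.2686]].

Step 4 — quadratic form (x̄ - mu_0)^T · S^{-1} · (x̄ - mu_0):
  S^{-1} · (x̄ - mu_0) = (-0.3086, 0.1829),
  (x̄ - mu_0)^T · [...] = (-2.2)·(-0.3086) + (2.6)·(0.1829) = 1.1543.

Step 5 — scale by n: T² = 5 · 1.1543 = 5.7714.

T² ≈ 5.7714


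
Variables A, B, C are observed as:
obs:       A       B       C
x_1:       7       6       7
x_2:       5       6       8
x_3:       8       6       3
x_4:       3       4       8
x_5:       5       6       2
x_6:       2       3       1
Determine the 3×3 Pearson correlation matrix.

Step 1 — column means:
  mean(A) = (7 + 5 + 8 + 3 + 5 + 2) / 6 = 30/6 = 5
  mean(B) = (6 + 6 + 6 + 4 + 6 + 3) / 6 = 31/6 = 5.1667
  mean(C) = (7 + 8 + 3 + 8 + 2 + 1) / 6 = 29/6 = 4.8333

Step 2 — sample variances and covariances s[i,j] = (1/(n-1)) · Σ_k (x_{k,i} - mean_i) · (x_{k,j} - mean_j), with n-1 = 5:
  s[A,A] = ((2)·(2) + (0)·(0) + (3)·(3) + (-2)·(-2) + (0)·(0) + (-3)·(-3)) / 5 = 26/5 = 5.2
  s[A,B] = ((2)·(0.8333) + (0)·(0.8333) + (3)·(0.8333) + (-2)·(-1.1667) + (0)·(0.8333) + (-3)·(-2.1667)) / 5 = 13/5 = 2.6
  s[A,C] = ((2)·(2.1667) + (0)·(3.1667) + (3)·(-1.8333) + (-2)·(3.1667) + (0)·(-2.8333) + (-3)·(-3.8333)) / 5 = 4/5 = 0.8
  s[B,B] = ((0.8333)·(0.8333) + (0.8333)·(0.8333) + (0.8333)·(0.8333) + (-1.1667)·(-1.1667) + (0.8333)·(0.8333) + (-2.1667)·(-2.1667)) / 5 = 8.8333/5 = 1.7667
  s[B,C] = ((0.8333)·(2.1667) + (0.8333)·(3.1667) + (0.8333)·(-1.8333) + (-1.1667)·(3.1667) + (0.8333)·(-2.8333) + (-2.1667)·(-3.8333)) / 5 = 5.1667/5 = 1.0333
  s[C,C] = ((2.1667)·(2.1667) + (3.1667)·(3.1667) + (-1.8333)·(-1.8333) + (3.1667)·(3.1667) + (-2.8333)·(-2.8333) + (-3.8333)·(-3.8333)) / 5 = 50.8333/5 = 10.1667
  Sample standard deviations s_i = √(s[i,i]):
  s(A) = √(5.2) = 2.2804
  s(B) = √(1.7667) = 1.3292
  s(C) = √(10.1667) = 3.1885

Step 3 — r_{ij} = s_{ij} / (s_i · s_j):
  r[A,A] = 1 (diagonal).
  r[A,B] = 2.6 / (2.2804 · 1.3292) = 2.6 / 3.031 = 0.8578
  r[A,C] = 0.8 / (2.2804 · 3.1885) = 0.8 / 7.2709 = 0.11
  r[B,B] = 1 (diagonal).
  r[B,C] = 1.0333 / (1.3292 · 3.1885) = 1.0333 / 4.2381 = 0.2438
  r[C,C] = 1 (diagonal).

R is symmetric with unit diagonal. Assembling:

R = [[1, 0.8578, 0.11],
 [0.8578, 1, 0.2438],
 [0.11, 0.2438, 1]]


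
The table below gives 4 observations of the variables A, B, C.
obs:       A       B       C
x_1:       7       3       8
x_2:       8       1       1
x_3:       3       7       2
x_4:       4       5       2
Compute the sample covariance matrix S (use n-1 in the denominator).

Step 1 — column means:
  mean(A) = (7 + 8 + 3 + 4) / 4 = 22/4 = 5.5
  mean(B) = (3 + 1 + 7 + 5) / 4 = 16/4 = 4
  mean(C) = (8 + 1 + 2 + 2) / 4 = 13/4 = 3.25

Step 2 — sample covariance S[i,j] = (1/(n-1)) · Σ_k (x_{k,i} - mean_i) · (x_{k,j} - mean_j), with n-1 = 3.
  S[A,A] = ((1.5)·(1.5) + (2.5)·(2.5) + (-2.5)·(-2.5) + (-1.5)·(-1.5)) / 3 = 17/3 = 5.6667
  S[A,B] = ((1.5)·(-1) + (2.5)·(-3) + (-2.5)·(3) + (-1.5)·(1)) / 3 = -18/3 = -6
  S[A,C] = ((1.5)·(4.75) + (2.5)·(-2.25) + (-2.5)·(-1.25) + (-1.5)·(-1.25)) / 3 = 6.5/3 = 2.1667
  S[B,B] = ((-1)·(-1) + (-3)·(-3) + (3)·(3) + (1)·(1)) / 3 = 20/3 = 6.6667
  S[B,C] = ((-1)·(4.75) + (-3)·(-2.25) + (3)·(-1.25) + (1)·(-1.25)) / 3 = -3/3 = -1
  S[C,C] = ((4.75)·(4.75) + (-2.25)·(-2.25) + (-1.25)·(-1.25) + (-1.25)·(-1.25)) / 3 = 30.75/3 = 10.25

S is symmetric (S[j,i] = S[i,j]). Assembling:

S = [[5.6667, -6, 2.1667],
 [-6, 6.6667, -1],
 [2.1667, -1, 10.25]]


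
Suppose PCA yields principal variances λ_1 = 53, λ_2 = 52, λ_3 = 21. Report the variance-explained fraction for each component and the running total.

Step 1 — total variance = trace(Sigma) = Σ λ_i = 53 + 52 + 21 = 126.

Step 2 — fraction explained by component i = λ_i / Σ λ:
  PC1: 53/126 = 0.4206
  PC2: 52/126 = 0.4127
  PC3: 21/126 = 0.1667

Step 3 — cumulative fraction after k components = (λ_1 + ... + λ_k) / Σ λ:
  k = 1: 53/126 = 0.4206
  k = 2: (53 + 52)/126 = 105/126 = 0.8333
  k = 3: (53 + 52 + 21)/126 = 126/126 = 1

Summary (fraction, with percent):

explained: PC1 0.4206 (42.06%), PC2 0.4127 (41.27%), PC3 0.1667 (16.67%);  cumulative: 0.4206, 0.8333, 1


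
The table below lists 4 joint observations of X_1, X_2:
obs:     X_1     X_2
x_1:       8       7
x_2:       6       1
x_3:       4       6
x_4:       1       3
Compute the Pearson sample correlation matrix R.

Step 1 — column means:
  mean(X_1) = (8 + 6 + 4 + 1) / 4 = 19/4 = 4.75
  mean(X_2) = (7 + 1 + 6 + 3) / 4 = 17/4 = 4.25

Step 2 — sample variances and covariances s[i,j] = (1/(n-1)) · Σ_k (x_{k,i} - mean_i) · (x_{k,j} - mean_j), with n-1 = 3:
  s[X_1,X_1] = ((3.25)·(3.25) + (1.25)·(1.25) + (-0.75)·(-0.75) + (-3.75)·(-3.75)) / 3 = 26.75/3 = 8.9167
  s[X_1,X_2] = ((3.25)·(2.75) + (1.25)·(-3.25) + (-0.75)·(1.75) + (-3.75)·(-1.25)) / 3 = 8.25/3 = 2.75
  s[X_2,X_2] = ((2.75)·(2.75) + (-3.25)·(-3.25) + (1.75)·(1.75) + (-1.25)·(-1.25)) / 3 = 22.75/3 = 7.5833
  Sample standard deviations s_i = √(s[i,i]):
  s(X_1) = √(8.9167) = 2.9861
  s(X_2) = √(7.5833) = 2.7538

Step 3 — r_{ij} = s_{ij} / (s_i · s_j):
  r[X_1,X_1] = 1 (diagonal).
  r[X_1,X_2] = 2.75 / (2.9861 · 2.7538) = 2.75 / 8.223 = 0.3344
  r[X_2,X_2] = 1 (diagonal).

R is symmetric with unit diagonal. Assembling:

R = [[1, 0.3344],
 [0.3344, 1]]


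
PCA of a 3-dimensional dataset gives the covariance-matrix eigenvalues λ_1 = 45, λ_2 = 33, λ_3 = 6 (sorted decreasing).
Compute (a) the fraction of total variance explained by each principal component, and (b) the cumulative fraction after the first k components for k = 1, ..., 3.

Step 1 — total variance = trace(Sigma) = Σ λ_i = 45 + 33 + 6 = 84.

Step 2 — fraction explained by component i = λ_i / Σ λ:
  PC1: 45/84 = 0.5357
  PC2: 33/84 = 0.3929
  PC3: 6/84 = 0.0714

Step 3 — cumulative fraction after k components = (λ_1 + ... + λ_k) / Σ λ:
  k = 1: 45/84 = 0.5357
  k = 2: (45 + 33)/84 = 78/84 = 0.9286
  k = 3: (45 + 33 + 6)/84 = 84/84 = 1

Summary (fraction, with percent):

explained: PC1 0.5357 (53.57%), PC2 0.3929 (39.29%), PC3 0.0714 (7.14%);  cumulative: 0.5357, 0.9286, 1


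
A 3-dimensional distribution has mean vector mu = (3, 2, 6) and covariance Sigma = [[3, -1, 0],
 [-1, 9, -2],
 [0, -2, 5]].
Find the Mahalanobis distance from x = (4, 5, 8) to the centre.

Step 1 — centre the observation: (x - mu) = (1, 3, 2).

Step 2 — invert Sigma (cofactor / det for 3×3, or solve directly):
  Sigma^{-1} = [[0.3475, 0.0424, 0.0169],
 [0.0424, 0.1271, 0.0508],
 [0.0169, 0.0508, 0.2203]].

Step 3 — form the quadratic (x - mu)^T · Sigma^{-1} · (x - mu):
  Sigma^{-1} · (x - mu) = (0.5085, 0.5254, 0.6102).
  (x - mu)^T · [Sigma^{-1} · (x - mu)] = (1)·(0.5085) + (3)·(0.5254) + (2)·(0.6102) = 3.3051.

Step 4 — take square root: d = √(3.3051) ≈ 1.818.

d(x, mu) = √(3.3051) ≈ 1.818


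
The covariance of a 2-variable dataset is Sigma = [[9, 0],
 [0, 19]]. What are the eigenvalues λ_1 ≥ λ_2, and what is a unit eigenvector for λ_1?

Step 1 — characteristic polynomial of 2×2 Sigma:
  det(Sigma - λI) = λ² - trace · λ + det = 0.
  trace = 9 + 19 = 28, det = 9·19 - (0)² = 171.
Step 2 — discriminant:
  Δ = trace² - 4·det = 784 - 684 = 100.
Step 3 — eigenvalues:
  λ = (trace ± √Δ)/2 = (28 ± 10)/2,
  λ_1 = 19,  λ_2 = 9.

Step 4 — unit eigenvector for λ_1: Sigma is diagonal, so its eigenvectors are the coordinate axes. λ_1 = 19 is the diagonal entry on the second coordinate axis, hence
  v_1 = (0, 1) (||v_1|| = 1).

λ_1 = 19,  λ_2 = 9;  v_1 ≈ (0, 1)


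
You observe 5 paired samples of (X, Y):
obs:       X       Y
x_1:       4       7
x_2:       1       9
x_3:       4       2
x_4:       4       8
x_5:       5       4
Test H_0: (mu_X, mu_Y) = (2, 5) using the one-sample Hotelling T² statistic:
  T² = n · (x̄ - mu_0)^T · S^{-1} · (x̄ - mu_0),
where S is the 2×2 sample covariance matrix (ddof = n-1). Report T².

Step 1 — sample mean vector:
  mean(X) = (4 + 1 + 4 + 4 + 5) / 5 = 18/5 = 3.6
  mean(Y) = (7 + 9 + 2 + 8 + 4) / 5 = 30/5 = 6
  x̄ = (3.6, 6),  deviation x̄ - mu_0 = (3.6, 6) - (2, 5) = (1.6, 1).

Step 2 — sample covariance matrix, S[i,j] = (1/(n-1)) · Σ_k (x_{k,i} - mean_i) · (x_{k,j} - mean_j), divisor n-1 = 4:
  S[X,X] = ((0.4)·(0.4) + (-2.6)·(-2.6) + (0.4)·(0.4) + (0.4)·(0.4) + (1.4)·(1.4)) / 4 = 9.2/4 = 2.3
  S[X,Y] = ((0.4)·(1) + (-2.6)·(3) + (0.4)·(-4) + (0.4)·(2) + (1.4)·(-2)) / 4 = -11/4 = -2.75
  S[Y,Y] = ((1)·(1) + (3)·(3) + (-4)·(-4) + (2)·(2) + (-2)·(-2)) / 4 = 34/4 = 8.5
  S = [[2.3, -2.75],
 [-2.75, 8.5]].

Step 3 — invert S. det(S) = 2.3·8.5 - (-2.75)² = 11.9875.
  S^{-1} = (1/det) · [[d, -b], [-b, a]] = [[0.7091, 0.2294],
 [0.2294, 0.1919]].

Step 4 — quadratic form (x̄ - mu_0)^T · S^{-1} · (x̄ - mu_0):
  S^{-1} · (x̄ - mu_0) = (1.3639, 0.5589),
  (x̄ - mu_0)^T · [...] = (1.6)·(1.3639) + (1)·(0.5589) = 2.7412.

Step 5 — scale by n: T² = 5 · 2.7412 = 13.7059.

T² ≈ 13.7059


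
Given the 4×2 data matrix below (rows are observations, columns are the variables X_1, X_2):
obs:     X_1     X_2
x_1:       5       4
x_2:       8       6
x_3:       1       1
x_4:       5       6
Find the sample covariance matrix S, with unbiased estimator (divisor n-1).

Step 1 — column means:
  mean(X_1) = (5 + 8 + 1 + 5) / 4 = 19/4 = 4.75
  mean(X_2) = (4 + 6 + 1 + 6) / 4 = 17/4 = 4.25

Step 2 — sample covariance S[i,j] = (1/(n-1)) · Σ_k (x_{k,i} - mean_i) · (x_{k,j} - mean_j), with n-1 = 3.
  S[X_1,X_1] = ((0.25)·(0.25) + (3.25)·(3.25) + (-3.75)·(-3.75) + (0.25)·(0.25)) / 3 = 24.75/3 = 8.25
  S[X_1,X_2] = ((0.25)·(-0.25) + (3.25)·(1.75) + (-3.75)·(-3.25) + (0.25)·(1.75)) / 3 = 18.25/3 = 6.0833
  S[X_2,X_2] = ((-0.25)·(-0.25) + (1.75)·(1.75) + (-3.25)·(-3.25) + (1.75)·(1.75)) / 3 = 16.75/3 = 5.5833

S is symmetric (S[j,i] = S[i,j]). Assembling:

S = [[8.25, 6.0833],
 [6.0833, 5.5833]]


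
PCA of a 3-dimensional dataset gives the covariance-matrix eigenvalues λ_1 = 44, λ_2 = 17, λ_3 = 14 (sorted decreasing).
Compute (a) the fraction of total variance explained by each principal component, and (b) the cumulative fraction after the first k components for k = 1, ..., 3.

Step 1 — total variance = trace(Sigma) = Σ λ_i = 44 + 17 + 14 = 75.

Step 2 — fraction explained by component i = λ_i / Σ λ:
  PC1: 44/75 = 0.5867
  PC2: 17/75 = 0.2267
  PC3: 14/75 = 0.1867

Step 3 — cumulative fraction after k components = (λ_1 + ... + λ_k) / Σ λ:
  k = 1: 44/75 = 0.5867
  k = 2: (44 + 17)/75 = 61/75 = 0.8133
  k = 3: (44 + 17 + 14)/75 = 75/75 = 1

Summary (fraction, with percent):

explained: PC1 0.5867 (58.67%), PC2 0.2267 (22.67%), PC3 0.1867 (18.67%);  cumulative: 0.5867, 0.8133, 1


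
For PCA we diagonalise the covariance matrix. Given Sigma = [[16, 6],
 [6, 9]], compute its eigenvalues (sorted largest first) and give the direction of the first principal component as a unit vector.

Step 1 — characteristic polynomial of 2×2 Sigma:
  det(Sigma - λI) = λ² - trace · λ + det = 0.
  trace = 16 + 9 = 25, det = 16·9 - (6)² = 108.
Step 2 — discriminant:
  Δ = trace² - 4·det = 625 - 432 = 193.
Step 3 — eigenvalues:
  λ = (trace ± √Δ)/2 = (25 ± 13.8924)/2,
  λ_1 = 19.4462,  λ_2 = 5.5538.

Step 4 — unit eigenvector for λ_1: solve (Sigma - λ_1 I)v = 0. First row:
  (16 - 19.4462)·v_x + (6)·v_y = 0, i.e. (-3.4462)·v_x + (6)·v_y = 0,
  so v ∝ (b, λ_1 - a) = (6, 3.4462) = u.
  ||u|| = √((6)² + (3.4462)²) = √(47.8764) ≈ 6.9193,
  v_1 = u/||u|| ≈ (0.8671, 0.4981) (||v_1|| = 1).

λ_1 = 19.4462,  λ_2 = 5.5538;  v_1 ≈ (0.8671, 0.4981)


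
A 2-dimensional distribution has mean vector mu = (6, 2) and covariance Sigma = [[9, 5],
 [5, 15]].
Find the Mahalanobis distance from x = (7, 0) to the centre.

Step 1 — centre the observation: (x - mu) = (1, -2).

Step 2 — invert Sigma. det(Sigma) = 9·15 - (5)² = 110.
  Sigma^{-1} = (1/det) · [[d, -b], [-b, a]] = [[0.1364, -0.0455],
 [-0.0455, 0.0818]].

Step 3 — form the quadratic (x - mu)^T · Sigma^{-1} · (x - mu):
  Sigma^{-1} · (x - mu) = (0.2273, -0.2091).
  (x - mu)^T · [Sigma^{-1} · (x - mu)] = (1)·(0.2273) + (-2)·(-0.2091) = 0.6455.

Step 4 — take square root: d = √(0.6455) ≈ 0.8034.

d(x, mu) = √(0.6455) ≈ 0.8034


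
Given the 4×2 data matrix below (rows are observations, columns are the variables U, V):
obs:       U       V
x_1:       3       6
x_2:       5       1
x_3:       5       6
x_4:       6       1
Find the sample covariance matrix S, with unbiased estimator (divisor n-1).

Step 1 — column means:
  mean(U) = (3 + 5 + 5 + 6) / 4 = 19/4 = 4.75
  mean(V) = (6 + 1 + 6 + 1) / 4 = 14/4 = 3.5

Step 2 — sample covariance S[i,j] = (1/(n-1)) · Σ_k (x_{k,i} - mean_i) · (x_{k,j} - mean_j), with n-1 = 3.
  S[U,U] = ((-1.75)·(-1.75) + (0.25)·(0.25) + (0.25)·(0.25) + (1.25)·(1.25)) / 3 = 4.75/3 = 1.5833
  S[U,V] = ((-1.75)·(2.5) + (0.25)·(-2.5) + (0.25)·(2.5) + (1.25)·(-2.5)) / 3 = -7.5/3 = -2.5
  S[V,V] = ((2.5)·(2.5) + (-2.5)·(-2.5) + (2.5)·(2.5) + (-2.5)·(-2.5)) / 3 = 25/3 = 8.3333

S is symmetric (S[j,i] = S[i,j]). Assembling:

S = [[1.5833, -2.5],
 [-2.5, 8.3333]]


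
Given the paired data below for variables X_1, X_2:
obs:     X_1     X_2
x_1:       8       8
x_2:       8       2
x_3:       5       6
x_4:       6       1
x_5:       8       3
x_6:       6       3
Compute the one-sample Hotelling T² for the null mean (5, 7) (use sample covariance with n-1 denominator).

Step 1 — sample mean vector:
  mean(X_1) = (8 + 8 + 5 + 6 + 8 + 6) / 6 = 41/6 = 6.8333
  mean(X_2) = (8 + 2 + 6 + 1 + 3 + 3) / 6 = 23/6 = 3.8333
  x̄ = (6.8333, 3.8333),  deviation x̄ - mu_0 = (6.8333, 3.8333) - (5, 7) = (1.8333, -3.1667).

Step 2 — sample covariance matrix, S[i,j] = (1/(n-1)) · Σ_k (x_{k,i} - mean_i) · (x_{k,j} - mean_j), divisor n-1 = 5:
  S[X_1,X_1] = ((1.1667)·(1.1667) + (1.1667)·(1.1667) + (-1.8333)·(-1.8333) + (-0.8333)·(-0.8333) + (1.1667)·(1.1667) + (-0.8333)·(-0.8333)) / 5 = 8.8333/5 = 1.7667
  S[X_1,X_2] = ((1.1667)·(4.1667) + (1.1667)·(-1.8333) + (-1.8333)·(2.1667) + (-0.8333)·(-2.8333) + (1.1667)·(-0.8333) + (-0.8333)·(-0.8333)) / 5 = 0.8333/5 = 0.1667
  S[X_2,X_2] = ((4.1667)·(4.1667) + (-1.8333)·(-1.8333) + (2.1667)·(2.1667) + (-2.8333)·(-2.8333) + (-0.8333)·(-0.8333) + (-0.8333)·(-0.8333)) / 5 = 34.8333/5 = 6.9667
  S = [[1.7667, 0.1667],
 [0.1667, 6.9667]].

Step 3 — invert S. det(S) = 1.7667·6.9667 - (0.1667)² = 12.28.
  S^{-1} = (1/det) · [[d, -b], [-b, a]] = [[0.5673, -0.0136],
 [-0.0136, 0.1439]].

Step 4 — quadratic form (x̄ - mu_0)^T · S^{-1} · (x̄ - mu_0):
  S^{-1} · (x̄ - mu_0) = (1.0831, -0.4805),
  (x̄ - mu_0)^T · [...] = (1.8333)·(1.0831) + (-3.1667)·(-0.4805) = 3.5071.

Step 5 — scale by n: T² = 6 · 3.5071 = 21.0423.

T² ≈ 21.0423


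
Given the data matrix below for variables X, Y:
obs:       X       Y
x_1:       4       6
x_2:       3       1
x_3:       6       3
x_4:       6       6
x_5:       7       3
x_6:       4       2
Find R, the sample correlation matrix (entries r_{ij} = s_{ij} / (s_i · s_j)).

Step 1 — column means:
  mean(X) = (4 + 3 + 6 + 6 + 7 + 4) / 6 = 30/6 = 5
  mean(Y) = (6 + 1 + 3 + 6 + 3 + 2) / 6 = 21/6 = 3.5

Step 2 — sample variances and covariances s[i,j] = (1/(n-1)) · Σ_k (x_{k,i} - mean_i) · (x_{k,j} - mean_j), with n-1 = 5:
  s[X,X] = ((-1)·(-1) + (-2)·(-2) + (1)·(1) + (1)·(1) + (2)·(2) + (-1)·(-1)) / 5 = 12/5 = 2.4
  s[X,Y] = ((-1)·(2.5) + (-2)·(-2.5) + (1)·(-0.5) + (1)·(2.5) + (2)·(-0.5) + (-1)·(-1.5)) / 5 = 5/5 = 1
  s[Y,Y] = ((2.5)·(2.5) + (-2.5)·(-2.5) + (-0.5)·(-0.5) + (2.5)·(2.5) + (-0.5)·(-0.5) + (-1.5)·(-1.5)) / 5 = 21.5/5 = 4.3
  Sample standard deviations s_i = √(s[i,i]):
  s(X) = √(2.4) = 1.5492
  s(Y) = √(4.3) = 2.0736

Step 3 — r_{ij} = s_{ij} / (s_i · s_j):
  r[X,X] = 1 (diagonal).
  r[X,Y] = 1 / (1.5492 · 2.0736) = 1 / 3.2125 = 0.3113
  r[Y,Y] = 1 (diagonal).

R is symmetric with unit diagonal. Assembling:

R = [[1, 0.3113],
 [0.3113, 1]]


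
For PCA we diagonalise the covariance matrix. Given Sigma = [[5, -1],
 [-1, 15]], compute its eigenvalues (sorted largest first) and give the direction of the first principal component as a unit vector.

Step 1 — characteristic polynomial of 2×2 Sigma:
  det(Sigma - λI) = λ² - trace · λ + det = 0.
  trace = 5 + 15 = 20, det = 5·15 - (-1)² = 74.
Step 2 — discriminant:
  Δ = trace² - 4·det = 400 - 296 = 104.
Step 3 — eigenvalues:
  λ = (trace ± √Δ)/2 = (20 ± 10.198)/2,
  λ_1 = 15.099,  λ_2 = 4.901.

Step 4 — unit eigenvector for λ_1: solve (Sigma - λ_1 I)v = 0. First row:
  (5 - 15.099)·v_x + (-1)·v_y = 0, i.e. (-10.099)·v_x + (-1)·v_y = 0,
  so v ∝ (b, λ_1 - a) = (-1, 10.099); multiply by -1 so the first entry is positive: u = (1, -10.099).
  ||u|| = √((1)² + (-10.099)²) = √(102.9902) ≈ 10.1484,
  v_1 = u/||u|| ≈ (0.0985, -0.9951) (||v_1|| = 1).

λ_1 = 15.099,  λ_2 = 4.901;  v_1 ≈ (0.0985, -0.9951)


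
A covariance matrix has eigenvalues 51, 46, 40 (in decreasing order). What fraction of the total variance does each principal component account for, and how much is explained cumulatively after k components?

Step 1 — total variance = trace(Sigma) = Σ λ_i = 51 + 46 + 40 = 137.

Step 2 — fraction explained by component i = λ_i / Σ λ:
  PC1: 51/137 = 0.3723
  PC2: 46/137 = 0.3358
  PC3: 40/137 = 0.292

Step 3 — cumulative fraction after k components = (λ_1 + ... + λ_k) / Σ λ:
  k = 1: 51/137 = 0.3723
  k = 2: (51 + 46)/137 = 97/137 = 0.708
  k = 3: (51 + 46 + 40)/137 = 137/137 = 1

Summary (fraction, with percent):

explained: PC1 0.3723 (37.23%), PC2 0.3358 (33.58%), PC3 0.292 (29.2%);  cumulative: 0.3723, 0.708, 1


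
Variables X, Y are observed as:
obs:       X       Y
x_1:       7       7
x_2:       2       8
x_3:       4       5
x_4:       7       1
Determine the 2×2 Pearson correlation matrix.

Step 1 — column means:
  mean(X) = (7 + 2 + 4 + 7) / 4 = 20/4 = 5
  mean(Y) = (7 + 8 + 5 + 1) / 4 = 21/4 = 5.25

Step 2 — sample variances and covariances s[i,j] = (1/(n-1)) · Σ_k (x_{k,i} - mean_i) · (x_{k,j} - mean_j), with n-1 = 3:
  s[X,X] = ((2)·(2) + (-3)·(-3) + (-1)·(-1) + (2)·(2)) / 3 = 18/3 = 6
  s[X,Y] = ((2)·(1.75) + (-3)·(2.75) + (-1)·(-0.25) + (2)·(-4.25)) / 3 = -13/3 = -4.3333
  s[Y,Y] = ((1.75)·(1.75) + (2.75)·(2.75) + (-0.25)·(-0.25) + (-4.25)·(-4.25)) / 3 = 28.75/3 = 9.5833
  Sample standard deviations s_i = √(s[i,i]):
  s(X) = √(6) = 2.4495
  s(Y) = √(9.5833) = 3.0957

Step 3 — r_{ij} = s_{ij} / (s_i · s_j):
  r[X,X] = 1 (diagonal).
  r[X,Y] = -4.3333 / (2.4495 · 3.0957) = -4.3333 / 7.5829 = -0.5715
  r[Y,Y] = 1 (diagonal).

R is symmetric with unit diagonal. Assembling:

R = [[1, -0.5715],
 [-0.5715, 1]]
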